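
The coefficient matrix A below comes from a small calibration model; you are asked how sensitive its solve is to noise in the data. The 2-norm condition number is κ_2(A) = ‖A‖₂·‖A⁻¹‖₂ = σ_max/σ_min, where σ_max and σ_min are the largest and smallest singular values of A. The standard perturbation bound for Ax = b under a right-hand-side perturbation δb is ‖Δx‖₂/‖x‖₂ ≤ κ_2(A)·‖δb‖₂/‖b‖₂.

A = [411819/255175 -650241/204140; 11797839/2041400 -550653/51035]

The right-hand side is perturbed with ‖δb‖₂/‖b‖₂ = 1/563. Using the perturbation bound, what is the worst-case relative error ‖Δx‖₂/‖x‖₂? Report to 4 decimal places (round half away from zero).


0.2901

form AᵀA = [240068924721/6667702336 -56256629085/833462792; -56256629085/833462792 210972519225/1666925584] with trace 1083959001621/6667702336 and determinant 105706265625/106683237376
char-poly roots: 2601/16 and 40640625/6667702336
κ_2(A) = √(λ_max/λ_min) = √((2601/16) / (40640625/6667702336)) = 163.3120
perturbation bound = 163.3120·1/563 = 0.2901


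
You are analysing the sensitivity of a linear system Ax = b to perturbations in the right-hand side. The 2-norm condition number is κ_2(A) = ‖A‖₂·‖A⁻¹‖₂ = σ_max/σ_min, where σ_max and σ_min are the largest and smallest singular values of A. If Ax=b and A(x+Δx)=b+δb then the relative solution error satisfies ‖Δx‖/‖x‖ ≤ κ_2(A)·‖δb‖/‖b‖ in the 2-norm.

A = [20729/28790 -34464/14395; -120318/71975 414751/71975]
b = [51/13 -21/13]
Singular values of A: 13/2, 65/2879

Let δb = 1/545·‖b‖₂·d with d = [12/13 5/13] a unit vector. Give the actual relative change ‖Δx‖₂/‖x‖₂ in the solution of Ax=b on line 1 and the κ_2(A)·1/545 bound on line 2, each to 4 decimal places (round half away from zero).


0.0026
0.5283

from the listed singular values, σ₁ = 13/2, σ_n = 65/2879
κ = σ_max/σ_min = (13/2)/(65/2879) = 287.9000
κ_2(A)·‖δb‖/‖b‖ = 0.5283
solve Ax = b  →  x = [127.6911 36.7625]
‖b‖ = 4.2426, ‖x‖ = 132.8777
δb = ε·‖b‖·d = [0.0072 0.0030]; solving A·Δx = δb gives ‖Δx‖ = 0.3448
dividing the unrounded norms, ‖Δx‖/‖x‖ = 0.0026
tightness: 0.0026 against a bound of 0.5283 (unrounded ratio ≈ 0.0049)


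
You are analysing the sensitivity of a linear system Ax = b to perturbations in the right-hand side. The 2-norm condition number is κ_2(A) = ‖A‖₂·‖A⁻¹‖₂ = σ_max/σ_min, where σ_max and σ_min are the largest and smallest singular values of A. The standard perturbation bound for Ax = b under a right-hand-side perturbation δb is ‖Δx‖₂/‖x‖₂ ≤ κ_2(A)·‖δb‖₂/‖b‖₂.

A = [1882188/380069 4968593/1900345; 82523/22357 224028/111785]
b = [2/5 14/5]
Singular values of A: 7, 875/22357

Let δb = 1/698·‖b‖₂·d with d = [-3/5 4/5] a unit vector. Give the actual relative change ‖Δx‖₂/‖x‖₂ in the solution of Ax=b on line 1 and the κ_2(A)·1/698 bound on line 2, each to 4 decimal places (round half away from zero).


0.0020
0.2562

σ_max = 7, σ_min = 875/22357
κ = σ_max/σ_min = 7/(875/22357) = 178.8560
perturbation bound = 178.8560·1/698 = 0.2562
solve Ax = b  →  x = [-23.7958 45.2242]
‖b‖ = 2.8284, ‖x‖ = 51.1025
δb = ε·‖b‖·d = [-0.0024 0.0032]; solving A·Δx = δb gives ‖Δx‖ = 0.1035
realised ‖Δx‖/‖x‖ = 0.0020
so the bound overstates the realised error by a factor of ≈ 126.4723 (computed from the unrounded values)


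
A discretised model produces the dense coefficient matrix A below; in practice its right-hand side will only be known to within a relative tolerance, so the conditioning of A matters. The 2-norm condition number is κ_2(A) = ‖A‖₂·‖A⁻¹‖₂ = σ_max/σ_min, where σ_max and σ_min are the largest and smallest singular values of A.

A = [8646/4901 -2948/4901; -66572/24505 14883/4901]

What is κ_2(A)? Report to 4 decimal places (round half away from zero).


M = AᵀA = [37282036/3553225 -6616764/710645; -6616764/710645 1362097/142129]. tr(M)=84821/4225, det(M)=58564/4225
char-poly roots: 484/25 and 121/169
κ = σ_max/σ_min = (22/5)/(11/13) = 5.2000

5.2000


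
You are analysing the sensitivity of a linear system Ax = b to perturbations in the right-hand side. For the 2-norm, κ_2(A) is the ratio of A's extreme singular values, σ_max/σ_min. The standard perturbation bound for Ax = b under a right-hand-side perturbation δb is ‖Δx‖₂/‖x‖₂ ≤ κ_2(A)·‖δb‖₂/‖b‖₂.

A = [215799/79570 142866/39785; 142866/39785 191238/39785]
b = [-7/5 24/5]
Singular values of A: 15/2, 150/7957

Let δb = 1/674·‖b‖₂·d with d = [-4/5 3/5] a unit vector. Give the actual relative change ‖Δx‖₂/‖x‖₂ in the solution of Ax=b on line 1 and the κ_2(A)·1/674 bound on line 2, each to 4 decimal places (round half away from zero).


σ_max = 15/2, σ_min = 150/7957
condition number: (15/2) ÷ (150/7957) = 397.8500
κ_2(A)·‖δb‖/‖b‖ = 0.5903
solve Ax = b  →  x = [-169.5093 127.6320]
2-norm of b is 5.0000; of x, 212.1870
δb = ε·‖b‖·d = [-0.0059 0.0045]; solving A·Δx = δb gives ‖Δx‖ = 0.3935
realised ‖Δx‖/‖x‖ = 0.0019
realised/bound (from unrounded values) ≈ 0.0031

0.0019
0.5903


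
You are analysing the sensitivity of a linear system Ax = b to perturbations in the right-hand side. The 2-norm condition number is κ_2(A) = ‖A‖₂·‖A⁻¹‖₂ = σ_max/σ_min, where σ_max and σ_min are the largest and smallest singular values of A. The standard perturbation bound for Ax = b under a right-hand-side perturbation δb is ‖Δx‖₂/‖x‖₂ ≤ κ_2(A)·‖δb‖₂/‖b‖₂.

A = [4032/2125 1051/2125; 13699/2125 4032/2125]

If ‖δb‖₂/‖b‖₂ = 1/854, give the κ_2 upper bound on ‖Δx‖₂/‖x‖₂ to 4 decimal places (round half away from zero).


form AᵀA = [1631357/36125 475776/36125; 475776/36125 138893/36125] with trace 14162/289 and determinant 49/289
λ_max, λ_min = (14162/289 ± √200505600/83521)/2 = 49, 1/289
so κ_2 = √(49 / (1/289)) = 119.0000
κ_2(A)·‖δb‖/‖b‖ = 0.1393

0.1393


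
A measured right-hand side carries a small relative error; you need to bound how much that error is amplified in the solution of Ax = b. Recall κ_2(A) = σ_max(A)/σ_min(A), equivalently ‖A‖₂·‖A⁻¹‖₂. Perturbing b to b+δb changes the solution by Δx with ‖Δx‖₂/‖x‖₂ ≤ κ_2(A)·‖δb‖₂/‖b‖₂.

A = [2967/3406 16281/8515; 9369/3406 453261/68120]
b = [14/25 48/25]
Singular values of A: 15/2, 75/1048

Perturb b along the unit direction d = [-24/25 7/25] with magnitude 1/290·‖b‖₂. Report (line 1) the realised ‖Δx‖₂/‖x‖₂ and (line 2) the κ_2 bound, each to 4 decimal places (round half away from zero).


0.3614
0.3614

from the listed singular values, σ₁ = 15/2, σ_n = 75/1048
condition number: (15/2) ÷ (75/1048) = 104.8000
κ_2(A)·‖δb‖/‖b‖ = 0.3614
solve Ax = b  →  x = [0.1026 0.2462]
‖b‖ = 2.0000, ‖x‖ = 0.2667
Δx = A⁻¹·δb where δb = 1/290·2.0000·d; ‖Δx‖ = 0.0964
relative error = 0.3614
tightness: 0.3614 against a bound of 0.3614; the bound is attained (ratio 1)


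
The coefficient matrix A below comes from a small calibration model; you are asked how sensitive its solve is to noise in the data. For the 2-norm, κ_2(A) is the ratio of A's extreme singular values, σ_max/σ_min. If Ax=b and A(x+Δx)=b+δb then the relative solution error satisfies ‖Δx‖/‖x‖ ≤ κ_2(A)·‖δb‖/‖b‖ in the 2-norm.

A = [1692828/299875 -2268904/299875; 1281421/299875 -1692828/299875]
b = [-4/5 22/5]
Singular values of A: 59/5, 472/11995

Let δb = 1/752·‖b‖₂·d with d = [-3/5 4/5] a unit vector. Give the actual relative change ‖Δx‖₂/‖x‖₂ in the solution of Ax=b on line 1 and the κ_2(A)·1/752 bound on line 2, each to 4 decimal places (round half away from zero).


0.0015
0.3988

σ_max = 59/5, σ_min = 472/11995
κ_2(A) = (59/5) / (472/11995) = 299.8750
perturbation bound = 299.8750·1/752 = 0.3988
solve Ax = b  →  x = [81.4237 60.8559]
2-norm of b is 4.4721; of x, 101.6527
Δx = A⁻¹·δb where δb = 1/752·4.4721·d; ‖Δx‖ = 0.1511
relative error = 0.0015
tightness: 0.0015 against a bound of 0.3988 (unrounded ratio ≈ 0.0037)


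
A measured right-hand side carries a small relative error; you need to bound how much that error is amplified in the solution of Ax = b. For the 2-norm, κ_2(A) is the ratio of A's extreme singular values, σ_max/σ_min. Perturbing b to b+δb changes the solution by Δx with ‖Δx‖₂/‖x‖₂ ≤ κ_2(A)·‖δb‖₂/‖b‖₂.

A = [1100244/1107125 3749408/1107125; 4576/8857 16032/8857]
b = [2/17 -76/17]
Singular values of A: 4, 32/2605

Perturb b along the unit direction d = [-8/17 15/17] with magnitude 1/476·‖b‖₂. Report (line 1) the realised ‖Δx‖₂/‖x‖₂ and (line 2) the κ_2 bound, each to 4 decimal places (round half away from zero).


0.0023
0.6841

σ_max = 4, σ_min = 32/2605
κ_2(A) = 4 / (32/2605) = 325.6250
κ_2(A)·‖δb‖/‖b‖ = 0.6841
solve Ax = b  →  x = [312.4600 -91.6550]
‖b‖₂ = 4.4721 and ‖x‖₂ = 325.6254
Δx = A⁻¹·δb where δb = 1/476·4.4721·d; ‖Δx‖ = 0.7648
realised ‖Δx‖/‖x‖ = 0.0023
tightness: 0.0023 against a bound of 0.6841 (unrounded ratio ≈ 0.0034)


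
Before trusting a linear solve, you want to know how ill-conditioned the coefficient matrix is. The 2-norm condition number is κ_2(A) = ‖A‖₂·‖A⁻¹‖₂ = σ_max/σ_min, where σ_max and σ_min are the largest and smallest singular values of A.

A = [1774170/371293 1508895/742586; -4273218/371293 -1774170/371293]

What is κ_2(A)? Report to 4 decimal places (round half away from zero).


329.5500

AᵀA = [126674977896/815730721 52780670415/815730721; 52780670415/815730721 87973259625/3262922884]; tr = 3518776161/19307236, det = 1476225/4826809
char-poly roots: 729/4 and 8100/4826809
κ_2(A) = √(λ_max/λ_min) = √((729/4) / (8100/4826809)) = 329.5500


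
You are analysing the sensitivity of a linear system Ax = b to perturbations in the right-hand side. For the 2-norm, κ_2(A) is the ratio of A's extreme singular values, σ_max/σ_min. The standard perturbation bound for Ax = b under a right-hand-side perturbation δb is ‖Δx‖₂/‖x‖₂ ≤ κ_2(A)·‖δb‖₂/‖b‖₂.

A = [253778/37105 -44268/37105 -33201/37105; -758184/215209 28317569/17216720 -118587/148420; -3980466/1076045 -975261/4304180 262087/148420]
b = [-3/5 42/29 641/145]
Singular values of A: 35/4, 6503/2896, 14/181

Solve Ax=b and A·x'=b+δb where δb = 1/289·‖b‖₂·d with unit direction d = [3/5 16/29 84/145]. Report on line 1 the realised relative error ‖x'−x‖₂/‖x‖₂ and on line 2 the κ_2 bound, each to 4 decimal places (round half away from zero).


σ_max = 35/4, σ_min = 14/181
κ_2(A) = (35/4) / (14/181) = 113.1250
worst-case relative error ≤ 113.1250 × 1/289 = 0.3914
solve Ax = b  →  x = [8.1794 29.7976 23.4615]
2-norm of b is 4.6904; of x, 38.7975
re-solving with b+δb shifts x by Δx of norm 0.2098
dividing the unrounded norms, ‖Δx‖/‖x‖ = 0.0054
tightness: 0.0054 against a bound of 0.3914 (unrounded ratio ≈ 0.0138)

0.0054
0.3914


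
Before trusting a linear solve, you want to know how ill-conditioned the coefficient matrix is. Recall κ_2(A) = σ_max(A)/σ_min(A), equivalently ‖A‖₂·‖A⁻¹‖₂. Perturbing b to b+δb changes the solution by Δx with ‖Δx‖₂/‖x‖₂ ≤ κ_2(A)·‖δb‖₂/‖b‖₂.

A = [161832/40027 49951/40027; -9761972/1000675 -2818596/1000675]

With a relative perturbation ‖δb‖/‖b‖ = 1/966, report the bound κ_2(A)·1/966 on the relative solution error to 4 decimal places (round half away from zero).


M = AᵀA = [660737248336/5925150625 192706207848/5925150625; 192706207848/5925150625 56236227289/5925150625]. tr(M)=1147157561/9480241, det(M)=5856400/9480241
eigenvalues of AᵀA: λ = (tr ± √(tr²−4·det))/2 = 121, 48400/9480241
κ = σ_max/σ_min = 11/(220/3079) = 153.9500
perturbation bound = 153.9500·1/966 = 0.1594

0.1594


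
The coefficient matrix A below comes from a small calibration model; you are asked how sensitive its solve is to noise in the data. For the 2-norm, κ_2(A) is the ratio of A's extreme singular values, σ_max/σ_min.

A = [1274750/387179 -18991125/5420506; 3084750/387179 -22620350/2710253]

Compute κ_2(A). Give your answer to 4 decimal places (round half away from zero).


359.4500

AᵀA = [65921125000/887027089 -484512384375/6209189623; -484512384375/6209189623 14244874350625/173857309444]; tr = 32301325625/206726884, det = 9765625/51681721
char-poly roots: 625/4 and 62500/51681721
κ_2(A) = √(λ_max/λ_min) = √((625/4) / (62500/51681721)) = 359.4500


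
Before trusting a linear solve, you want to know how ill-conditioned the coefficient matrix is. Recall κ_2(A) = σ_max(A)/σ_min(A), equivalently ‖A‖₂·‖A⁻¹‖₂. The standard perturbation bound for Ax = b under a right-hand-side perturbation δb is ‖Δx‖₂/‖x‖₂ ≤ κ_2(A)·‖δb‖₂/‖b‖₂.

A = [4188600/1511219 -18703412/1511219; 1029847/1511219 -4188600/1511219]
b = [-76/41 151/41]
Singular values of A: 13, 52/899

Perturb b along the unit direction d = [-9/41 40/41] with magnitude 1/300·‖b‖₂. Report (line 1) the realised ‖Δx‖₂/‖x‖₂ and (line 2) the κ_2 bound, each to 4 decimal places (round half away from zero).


0.0034
0.7492

from the listed singular values, σ₁ = 13, σ_n = 52/899
κ = σ_max/σ_min = 13/(52/899) = 224.7500
perturbation bound = 224.7500·1/300 = 0.7492
solve Ax = b  →  x = [67.4503 15.2552]
‖b‖ = 4.1231, ‖x‖ = 69.1539
with δb = [-0.0030 0.0134], A·Δx = δb → ‖Δx‖ = 0.2376
dividing the unrounded norms, ‖Δx‖/‖x‖ = 0.0034
realised/bound (from unrounded values) ≈ 0.0046


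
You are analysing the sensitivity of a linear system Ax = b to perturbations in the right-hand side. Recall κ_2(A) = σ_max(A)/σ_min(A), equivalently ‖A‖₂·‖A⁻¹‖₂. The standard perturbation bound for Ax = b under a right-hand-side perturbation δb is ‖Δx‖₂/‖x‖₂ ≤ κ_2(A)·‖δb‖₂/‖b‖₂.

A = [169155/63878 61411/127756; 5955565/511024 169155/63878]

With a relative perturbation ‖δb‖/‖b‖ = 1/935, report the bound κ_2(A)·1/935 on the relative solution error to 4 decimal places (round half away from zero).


AᵀA = [22189180825/155351296 624012795/19418912; 624012795/19418912 70330141/9709456]; tr = 13869401/92416, det = 2941225/1478656
eigenvalues of AᵀA: λ = (tr ± √(tr²−4·det))/2 = 2401/16, 1225/92416
σ_max=√(2401/16)=(49/4), σ_min=√(1225/92416)=(35/304) → κ = 106.4000
κ_2(A)·‖δb‖/‖b‖ = 0.1138

0.1138


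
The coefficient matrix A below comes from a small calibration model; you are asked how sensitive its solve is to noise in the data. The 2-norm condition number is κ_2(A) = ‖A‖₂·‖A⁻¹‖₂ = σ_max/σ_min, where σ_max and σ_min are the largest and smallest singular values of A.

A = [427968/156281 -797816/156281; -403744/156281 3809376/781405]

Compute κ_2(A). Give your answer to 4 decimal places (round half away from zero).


396.2500

form AᵀA = [24212480/1708313 -226985472/8541565; -226985472/8541565 2128006208/42707825] with trace 160783424/2512225 and determinant 65536/2512225
λ_max, λ_min = (160783424/2512225 ± √25850650868453376/6311274450625)/2 = 64, 1024/2512225
so κ_2 = √(64 / (1024/2512225)) = 396.2500


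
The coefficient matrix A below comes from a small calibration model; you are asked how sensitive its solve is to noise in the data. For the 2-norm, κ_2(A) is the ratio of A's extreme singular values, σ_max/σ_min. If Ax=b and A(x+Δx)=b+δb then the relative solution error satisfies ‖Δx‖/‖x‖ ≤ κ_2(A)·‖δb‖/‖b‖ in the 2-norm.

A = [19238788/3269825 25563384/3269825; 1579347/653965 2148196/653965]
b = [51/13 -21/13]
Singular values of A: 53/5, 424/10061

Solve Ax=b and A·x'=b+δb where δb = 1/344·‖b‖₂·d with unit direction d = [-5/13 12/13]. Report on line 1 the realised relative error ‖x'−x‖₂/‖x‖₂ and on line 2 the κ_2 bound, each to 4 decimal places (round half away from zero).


σ_max = 53/5, σ_min = 424/10061
κ = σ_max/σ_min = (53/5)/(424/10061) = 251.5250
bound on ‖Δx‖/‖x‖: κ·ε = 251.5250·1/344 = 0.7312
solve Ax = b  →  x = [57.1189 -42.4854]
‖b‖₂ = 4.2426 and ‖x‖₂ = 71.1869
with δb = [-0.0047 0.0114], A·Δx = δb → ‖Δx‖ = 0.2927
relative error = 0.0041
realised/bound (from unrounded values) ≈ 0.0056

0.0041
0.7312


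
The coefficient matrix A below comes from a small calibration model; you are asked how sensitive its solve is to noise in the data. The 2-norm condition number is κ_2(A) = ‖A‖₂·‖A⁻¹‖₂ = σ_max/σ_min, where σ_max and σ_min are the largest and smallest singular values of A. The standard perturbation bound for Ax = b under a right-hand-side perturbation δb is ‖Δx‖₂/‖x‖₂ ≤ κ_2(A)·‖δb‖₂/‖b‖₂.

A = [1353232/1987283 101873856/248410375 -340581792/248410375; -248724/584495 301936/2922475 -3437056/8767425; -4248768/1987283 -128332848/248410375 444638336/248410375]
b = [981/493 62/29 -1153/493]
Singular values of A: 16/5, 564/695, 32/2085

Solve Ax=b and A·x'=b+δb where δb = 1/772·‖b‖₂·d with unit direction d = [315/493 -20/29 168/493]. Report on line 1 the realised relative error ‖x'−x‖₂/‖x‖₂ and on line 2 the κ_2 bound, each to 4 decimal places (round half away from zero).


largest singular value 16/5, smallest 32/2085
condition number: (16/5) ÷ (32/2085) = 208.5000
bound on ‖Δx‖/‖x‖: κ·ε = 208.5000·1/772 = 0.2701
solve Ax = b  →  x = [-1.1381 -61.8840 -20.5272]
‖b‖₂ = 3.7417 and ‖x‖₂ = 65.2096
re-solving with b+δb shifts x by Δx of norm 0.3158
relative error = 0.0048
so the bound overstates the realised error by a factor of ≈ 55.7696 (computed from the unrounded values)

0.0048
0.2701


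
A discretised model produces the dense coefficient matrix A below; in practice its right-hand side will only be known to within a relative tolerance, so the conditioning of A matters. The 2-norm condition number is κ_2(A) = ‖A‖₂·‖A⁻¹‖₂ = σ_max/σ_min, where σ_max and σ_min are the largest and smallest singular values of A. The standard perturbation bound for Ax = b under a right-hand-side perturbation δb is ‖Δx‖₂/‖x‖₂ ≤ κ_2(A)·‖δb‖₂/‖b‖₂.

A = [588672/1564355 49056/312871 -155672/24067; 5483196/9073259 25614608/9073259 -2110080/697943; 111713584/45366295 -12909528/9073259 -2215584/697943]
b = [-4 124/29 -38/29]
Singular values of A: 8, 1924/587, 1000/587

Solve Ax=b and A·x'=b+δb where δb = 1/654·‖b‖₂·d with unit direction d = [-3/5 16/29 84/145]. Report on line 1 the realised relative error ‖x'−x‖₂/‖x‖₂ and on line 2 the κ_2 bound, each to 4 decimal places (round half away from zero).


from the listed singular values, σ₁ = 8, σ_n = 1000/587
κ = σ_max/σ_min = 8/(1000/587) = 4.6960
perturbation bound = 4.6960·1/654 = 0.0072
solve Ax = b  →  x = [1.5945 1.9864 0.7593]
‖b‖ = 6.0000, ‖x‖ = 2.6580
re-solving with b+δb shifts x by Δx of norm 0.0054
relative error = 0.0020
so the bound overstates the realised error by a factor of ≈ 3.5440 (computed from the unrounded values)

0.0020
0.0072


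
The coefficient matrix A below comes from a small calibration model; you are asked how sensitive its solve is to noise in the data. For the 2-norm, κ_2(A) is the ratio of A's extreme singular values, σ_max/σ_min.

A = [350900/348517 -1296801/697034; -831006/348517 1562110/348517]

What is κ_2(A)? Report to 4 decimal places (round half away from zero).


394.2500

M = AᵀA = [283223732/42277793 -531029070/42277793; -531029070/42277793 3982750937/169111172]. tr(M)=300920345/9947716, det(M)=14641/2486929
char-poly roots: 121/4 and 484/2486929
σ_max=√(121/4)=(11/2), σ_min=√(484/2486929)=(22/1577) → κ = 394.2500


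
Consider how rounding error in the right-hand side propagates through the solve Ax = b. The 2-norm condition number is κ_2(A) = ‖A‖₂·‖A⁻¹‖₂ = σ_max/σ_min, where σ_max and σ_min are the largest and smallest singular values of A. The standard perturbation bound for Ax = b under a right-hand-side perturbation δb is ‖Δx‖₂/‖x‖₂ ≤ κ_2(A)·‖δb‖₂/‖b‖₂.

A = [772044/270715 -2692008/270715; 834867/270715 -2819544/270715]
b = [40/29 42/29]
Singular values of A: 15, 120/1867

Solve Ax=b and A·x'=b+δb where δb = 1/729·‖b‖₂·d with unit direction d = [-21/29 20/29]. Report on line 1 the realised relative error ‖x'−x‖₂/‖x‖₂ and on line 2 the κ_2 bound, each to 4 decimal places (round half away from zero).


from the listed singular values, σ₁ = 15, σ_n = 120/1867
κ = σ_max/σ_min = 15/(120/1867) = 233.3750
worst-case relative error ≤ 233.3750 × 1/729 = 0.3201
solve Ax = b  →  x = [0.0373 -0.1280]
2-norm of b is 2.0000; of x, 0.1333
δb = ε·‖b‖·d = [-0.0020 0.0019]; solving A·Δx = δb gives ‖Δx‖ = 0.0427
relative error = 0.3201
tightness: 0.3201 against a bound of 0.3201; the bound is attained (ratio 1)

0.3201
0.3201


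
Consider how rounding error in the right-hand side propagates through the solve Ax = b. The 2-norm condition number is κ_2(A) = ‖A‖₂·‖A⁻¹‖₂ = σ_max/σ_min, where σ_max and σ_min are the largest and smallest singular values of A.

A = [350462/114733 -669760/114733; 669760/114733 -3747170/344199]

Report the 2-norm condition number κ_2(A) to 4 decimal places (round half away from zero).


238.2000

M = AᵀA = [1977169796/45549001 -11120695040/136647003; -11120695040/136647003 62555325700/409941009]. tr(M)=278027176/1418481, det(M)=960400/1418481
char-poly roots: 196 and 4900/1418481
so κ_2 = √(196 / (4900/1418481)) = 238.2000


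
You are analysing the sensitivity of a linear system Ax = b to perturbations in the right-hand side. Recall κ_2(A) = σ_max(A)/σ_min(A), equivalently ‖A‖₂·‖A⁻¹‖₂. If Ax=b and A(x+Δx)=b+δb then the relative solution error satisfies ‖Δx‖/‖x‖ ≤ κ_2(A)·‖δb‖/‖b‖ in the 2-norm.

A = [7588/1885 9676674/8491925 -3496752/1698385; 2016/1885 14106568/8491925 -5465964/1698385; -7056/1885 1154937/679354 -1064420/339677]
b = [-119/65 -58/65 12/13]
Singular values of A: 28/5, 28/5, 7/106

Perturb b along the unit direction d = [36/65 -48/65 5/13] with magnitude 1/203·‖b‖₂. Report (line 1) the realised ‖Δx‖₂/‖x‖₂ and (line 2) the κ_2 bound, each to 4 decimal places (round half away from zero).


0.4177
0.4177

largest singular value 28/5, smallest 7/106
κ_2(A) = (28/5) / (7/106) = 84.8000
perturbation bound = 84.8000·1/203 = 0.4177
solve Ax = b  →  x = [-0.3756 -0.0637 0.1195]
2-norm of b is 2.2361; of x, 0.3993
re-solving with b+δb shifts x by Δx of norm 0.1668
realised ‖Δx‖/‖x‖ = 0.4177
so the bound is sharp here: realised error equals the bound


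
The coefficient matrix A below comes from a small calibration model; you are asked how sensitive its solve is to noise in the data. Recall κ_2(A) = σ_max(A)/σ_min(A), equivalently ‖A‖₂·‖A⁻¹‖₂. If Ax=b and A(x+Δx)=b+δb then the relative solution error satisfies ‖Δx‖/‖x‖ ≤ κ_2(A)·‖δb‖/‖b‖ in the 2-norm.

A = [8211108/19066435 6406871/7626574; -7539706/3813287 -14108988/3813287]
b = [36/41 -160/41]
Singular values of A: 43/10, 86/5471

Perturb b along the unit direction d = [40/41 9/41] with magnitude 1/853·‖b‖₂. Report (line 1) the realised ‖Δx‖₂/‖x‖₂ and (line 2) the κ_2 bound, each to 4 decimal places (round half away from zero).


largest singular value 43/10, smallest 86/5471
condition number: (43/10) ÷ (86/5471) = 273.5500
perturbation bound = 273.5500·1/853 = 0.3207
solve Ax = b  →  x = [0.4378 0.8208]
‖b‖₂ = 4.0000 and ‖x‖₂ = 0.9302
δb = ε·‖b‖·d = [0.0046 0.0010]; solving A·Δx = δb gives ‖Δx‖ = 0.2983
relative error = 0.3207
so the bound is sharp here: realised error equals the bound

0.3207
0.3207


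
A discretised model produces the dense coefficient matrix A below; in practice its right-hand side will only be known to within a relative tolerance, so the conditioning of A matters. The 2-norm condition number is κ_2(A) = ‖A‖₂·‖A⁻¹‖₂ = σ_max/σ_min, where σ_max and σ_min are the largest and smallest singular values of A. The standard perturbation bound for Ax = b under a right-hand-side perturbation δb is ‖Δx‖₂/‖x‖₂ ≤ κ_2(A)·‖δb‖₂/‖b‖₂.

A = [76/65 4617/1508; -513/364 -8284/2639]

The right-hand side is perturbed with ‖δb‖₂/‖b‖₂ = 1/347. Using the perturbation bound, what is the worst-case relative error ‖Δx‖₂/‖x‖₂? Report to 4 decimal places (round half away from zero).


0.1009

form AᵀA = [11107609/3312400 331398/41405; 331398/41405 2547577/132496] with trace 221293/9800 and determinant 130321/313600
solving λ² − 221293/9800·λ + 130321/313600 = 0 gives λ = 361/16, 361/19600
κ_2(A) = √(λ_max/λ_min) = √((361/16) / (361/19600)) = 35.0000
bound on ‖Δx‖/‖x‖: κ·ε = 35.0000·1/347 = 0.1009


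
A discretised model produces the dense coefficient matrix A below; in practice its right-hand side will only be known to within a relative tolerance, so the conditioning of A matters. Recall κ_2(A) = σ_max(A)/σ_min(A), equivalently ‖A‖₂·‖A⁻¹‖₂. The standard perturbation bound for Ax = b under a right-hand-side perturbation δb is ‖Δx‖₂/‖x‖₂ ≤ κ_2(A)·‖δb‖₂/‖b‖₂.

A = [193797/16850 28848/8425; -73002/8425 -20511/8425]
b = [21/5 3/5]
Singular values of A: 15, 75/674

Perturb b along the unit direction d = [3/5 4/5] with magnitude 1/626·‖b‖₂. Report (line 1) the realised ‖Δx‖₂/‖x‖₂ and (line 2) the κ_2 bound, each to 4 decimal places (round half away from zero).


0.0023
0.2153

largest singular value 15, smallest 75/674
condition number: 15 ÷ (75/674) = 134.8000
worst-case relative error ≤ 134.8000 × 1/626 = 0.2153
solve Ax = b  →  x = [-7.3568 25.9376]
2-norm of b is 4.2426; of x, 26.9607
δb = ε·‖b‖·d = [0.0041 0.0054]; solving A·Δx = δb gives ‖Δx‖ = 0.0609
relative error = 0.0023
tightness: 0.0023 against a bound of 0.2153 (unrounded ratio ≈ 0.0105)


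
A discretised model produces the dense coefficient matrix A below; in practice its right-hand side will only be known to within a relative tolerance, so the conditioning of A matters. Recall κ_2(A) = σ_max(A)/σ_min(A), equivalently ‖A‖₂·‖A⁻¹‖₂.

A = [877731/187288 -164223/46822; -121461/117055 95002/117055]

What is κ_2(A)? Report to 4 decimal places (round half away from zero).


219.2640

M = AᵀA = [12019316049/521665600 -2253548517/130416400; -2253548517/130416400 422564761/32604100]. tr(M)=751214089/20866624, det(M)=140625/5216656
eigenvalues of AᵀA: λ = (tr ± √(tr²−4·det))/2 = 36, 15625/20866624
κ = σ_max/σ_min = 6/(125/4568) = 219.2640


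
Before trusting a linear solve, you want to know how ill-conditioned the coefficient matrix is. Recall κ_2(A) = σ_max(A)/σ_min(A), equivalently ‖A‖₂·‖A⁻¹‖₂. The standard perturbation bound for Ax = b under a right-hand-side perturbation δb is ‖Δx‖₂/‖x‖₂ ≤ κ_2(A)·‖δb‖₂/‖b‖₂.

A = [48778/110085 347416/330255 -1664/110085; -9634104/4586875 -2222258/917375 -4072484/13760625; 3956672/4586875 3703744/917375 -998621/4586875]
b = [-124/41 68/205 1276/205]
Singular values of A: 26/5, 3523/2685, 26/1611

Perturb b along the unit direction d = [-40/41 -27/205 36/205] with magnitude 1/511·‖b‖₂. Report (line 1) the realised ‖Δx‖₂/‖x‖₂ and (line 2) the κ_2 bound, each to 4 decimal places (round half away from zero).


σ_max = 26/5, σ_min = 26/1611
κ_2(A) = (26/5) / (26/1611) = 322.2000
perturbation bound = 322.2000·1/511 = 0.6305
solve Ax = b  →  x = [-66.4643 28.5268 237.0787]
‖b‖₂ = 6.9282 and ‖x‖₂ = 247.8661
Δx = A⁻¹·δb where δb = 1/511·6.9282·d; ‖Δx‖ = 0.8401
relative error = 0.0034
tightness: 0.0034 against a bound of 0.6305 (unrounded ratio ≈ 0.0054)

0.0034
0.6305


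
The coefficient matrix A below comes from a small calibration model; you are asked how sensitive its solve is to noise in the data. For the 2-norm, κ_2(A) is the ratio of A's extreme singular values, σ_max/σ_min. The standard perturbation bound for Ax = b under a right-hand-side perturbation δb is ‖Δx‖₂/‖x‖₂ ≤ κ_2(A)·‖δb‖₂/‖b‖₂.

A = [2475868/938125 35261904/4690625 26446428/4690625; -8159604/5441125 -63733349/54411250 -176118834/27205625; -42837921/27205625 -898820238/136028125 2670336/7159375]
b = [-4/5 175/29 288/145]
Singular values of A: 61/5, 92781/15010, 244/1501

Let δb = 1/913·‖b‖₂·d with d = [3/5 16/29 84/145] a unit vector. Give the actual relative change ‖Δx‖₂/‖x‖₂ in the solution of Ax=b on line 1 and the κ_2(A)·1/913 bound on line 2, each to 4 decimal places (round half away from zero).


0.0018
0.0822

from the listed singular values, σ₁ = 61/5, σ_n = 244/1501
κ_2(A) = (61/5) / (244/1501) = 75.0500
worst-case relative error ≤ 75.0500 × 1/913 = 0.0822
solve Ax = b  →  x = [-23.7141 5.5513 3.5568]
‖b‖ = 6.4031, ‖x‖ = 24.6135
Δx = A⁻¹·δb where δb = 1/913·6.4031·d; ‖Δx‖ = 0.0431
relative error = 0.0018
realised/bound (from unrounded values) ≈ 0.0213


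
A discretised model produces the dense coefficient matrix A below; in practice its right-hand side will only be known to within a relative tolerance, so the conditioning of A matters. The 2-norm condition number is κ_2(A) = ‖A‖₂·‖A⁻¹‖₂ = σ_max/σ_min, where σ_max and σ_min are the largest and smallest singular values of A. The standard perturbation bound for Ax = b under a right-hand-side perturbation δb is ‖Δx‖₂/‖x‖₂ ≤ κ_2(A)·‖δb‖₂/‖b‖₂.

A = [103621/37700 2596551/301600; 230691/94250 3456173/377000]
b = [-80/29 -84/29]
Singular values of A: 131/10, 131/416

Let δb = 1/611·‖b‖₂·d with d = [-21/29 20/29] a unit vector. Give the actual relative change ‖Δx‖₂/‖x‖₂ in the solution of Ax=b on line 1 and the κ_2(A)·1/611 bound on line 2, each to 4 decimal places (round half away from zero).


0.0681
0.0681

σ_max = 131/10, σ_min = 131/416
condition number: (131/10) ÷ (131/416) = 41.6000
bound on ‖Δx‖/‖x‖: κ·ε = 41.6000·1/611 = 0.0681
solve Ax = b  →  x = [-0.0855 -0.2931]
‖b‖₂ = 4.0000 and ‖x‖₂ = 0.3053
Δx = A⁻¹·δb where δb = 1/611·4.0000·d; ‖Δx‖ = 0.0208
relative error = 0.0681
tightness: 0.0681 against a bound of 0.0681; the bound is attained (ratio 1)


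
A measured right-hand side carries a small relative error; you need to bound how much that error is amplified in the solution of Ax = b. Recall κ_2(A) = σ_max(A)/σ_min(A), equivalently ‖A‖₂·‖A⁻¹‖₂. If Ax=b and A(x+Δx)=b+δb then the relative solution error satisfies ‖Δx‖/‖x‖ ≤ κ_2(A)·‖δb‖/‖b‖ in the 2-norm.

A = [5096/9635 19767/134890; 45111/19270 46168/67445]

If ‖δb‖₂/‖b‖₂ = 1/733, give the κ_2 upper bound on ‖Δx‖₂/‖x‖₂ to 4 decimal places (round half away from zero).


0.4488

M = AᵀA = [254477/44180 129888/77315; 129888/77315 1060877/2164820]. tr(M)=1353025/216482, det(M)=625/1731856
λ_max, λ_min = (1353025/216482 ± √457652250000/11716114081)/2 = 25/4, 25/432964
κ_2(A) = √(λ_max/λ_min) = √((25/4) / (25/432964)) = 329.0000
κ_2(A)·‖δb‖/‖b‖ = 0.4488


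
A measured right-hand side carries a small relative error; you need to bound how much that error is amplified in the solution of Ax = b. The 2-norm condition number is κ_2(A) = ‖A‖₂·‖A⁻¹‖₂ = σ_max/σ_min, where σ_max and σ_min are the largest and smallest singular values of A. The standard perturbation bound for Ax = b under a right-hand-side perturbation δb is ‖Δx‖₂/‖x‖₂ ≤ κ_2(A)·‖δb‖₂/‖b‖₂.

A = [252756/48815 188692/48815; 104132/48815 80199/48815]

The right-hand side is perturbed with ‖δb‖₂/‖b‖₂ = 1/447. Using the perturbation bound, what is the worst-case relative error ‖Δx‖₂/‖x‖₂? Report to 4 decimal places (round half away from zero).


form AᵀA = [88436768/2820005 66324636/2820005; 66324636/2820005 49747397/2820005] with trace 27636833/564001 and determinant 38416/564001
char-poly roots: 49 and 784/564001
κ = σ_max/σ_min = 7/(28/751) = 187.7500
bound on ‖Δx‖/‖x‖: κ·ε = 187.7500·1/447 = 0.4200

0.4200


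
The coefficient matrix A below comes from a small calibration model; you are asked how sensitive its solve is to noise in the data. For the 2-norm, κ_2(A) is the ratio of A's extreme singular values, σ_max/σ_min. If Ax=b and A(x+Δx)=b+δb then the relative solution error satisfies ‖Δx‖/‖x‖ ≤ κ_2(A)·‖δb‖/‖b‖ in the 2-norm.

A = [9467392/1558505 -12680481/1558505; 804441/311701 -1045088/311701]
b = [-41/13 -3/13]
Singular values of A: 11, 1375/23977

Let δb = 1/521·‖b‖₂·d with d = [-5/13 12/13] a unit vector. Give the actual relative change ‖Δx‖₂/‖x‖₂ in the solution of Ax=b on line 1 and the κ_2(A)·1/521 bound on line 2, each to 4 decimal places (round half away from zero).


0.0061
0.3682

from the listed singular values, σ₁ = 11, σ_n = 1375/23977
condition number: 11 ÷ (1375/23977) = 191.8160
κ_2(A)·‖δb‖/‖b‖ = 0.3682
solve Ax = b  →  x = [13.7866 10.6809]
‖b‖ = 3.1623, ‖x‖ = 17.4400
Δx = A⁻¹·δb where δb = 1/521·3.1623·d; ‖Δx‖ = 0.1058
relative error = 0.0061
so the bound overstates the realised error by a factor of ≈ 60.6650 (computed from the unrounded values)


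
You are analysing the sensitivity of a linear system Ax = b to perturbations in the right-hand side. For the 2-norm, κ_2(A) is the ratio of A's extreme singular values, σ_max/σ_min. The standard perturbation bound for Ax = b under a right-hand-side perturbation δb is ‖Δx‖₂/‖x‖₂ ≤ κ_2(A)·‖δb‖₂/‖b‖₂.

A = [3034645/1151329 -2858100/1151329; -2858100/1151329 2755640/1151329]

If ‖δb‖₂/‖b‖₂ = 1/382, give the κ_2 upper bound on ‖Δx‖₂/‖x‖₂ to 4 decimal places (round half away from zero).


0.4480

AᵀA = [20663265025/1576169401 -19678018500/1576169401; -19678018500/1576169401 18742315600/1576169401]; tr = 46855625/1874161, det = 40000/1874161
eigenvalues of AᵀA: λ = (tr ± √(tr²−4·det))/2 = 25, 1600/1874161
κ_2(A) = √(λ_max/λ_min) = √(25 / (1600/1874161)) = 171.1250
perturbation bound = 171.1250·1/382 = 0.4480


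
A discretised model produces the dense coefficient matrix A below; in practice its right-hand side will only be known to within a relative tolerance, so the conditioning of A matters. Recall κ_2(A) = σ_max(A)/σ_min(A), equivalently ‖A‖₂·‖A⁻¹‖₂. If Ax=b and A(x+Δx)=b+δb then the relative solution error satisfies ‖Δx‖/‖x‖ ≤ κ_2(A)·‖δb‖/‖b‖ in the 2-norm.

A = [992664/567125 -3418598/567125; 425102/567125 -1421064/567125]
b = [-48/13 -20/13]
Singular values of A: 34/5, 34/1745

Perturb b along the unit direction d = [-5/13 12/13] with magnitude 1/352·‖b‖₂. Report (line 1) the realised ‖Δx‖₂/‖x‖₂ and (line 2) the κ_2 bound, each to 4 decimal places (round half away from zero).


0.9915
0.9915

largest singular value 34/5, smallest 34/1745
κ_2(A) = (34/5) / (34/1745) = 349.0000
κ_2(A)·‖δb‖/‖b‖ = 0.9915
solve Ax = b  →  x = [-0.1647 0.5647]
‖b‖₂ = 4.0000 and ‖x‖₂ = 0.5882
δb = ε·‖b‖·d = [-0.0044 0.0105]; solving A·Δx = δb gives ‖Δx‖ = 0.5832
relative error = 0.9915
so the bound is sharp here: realised error equals the bound


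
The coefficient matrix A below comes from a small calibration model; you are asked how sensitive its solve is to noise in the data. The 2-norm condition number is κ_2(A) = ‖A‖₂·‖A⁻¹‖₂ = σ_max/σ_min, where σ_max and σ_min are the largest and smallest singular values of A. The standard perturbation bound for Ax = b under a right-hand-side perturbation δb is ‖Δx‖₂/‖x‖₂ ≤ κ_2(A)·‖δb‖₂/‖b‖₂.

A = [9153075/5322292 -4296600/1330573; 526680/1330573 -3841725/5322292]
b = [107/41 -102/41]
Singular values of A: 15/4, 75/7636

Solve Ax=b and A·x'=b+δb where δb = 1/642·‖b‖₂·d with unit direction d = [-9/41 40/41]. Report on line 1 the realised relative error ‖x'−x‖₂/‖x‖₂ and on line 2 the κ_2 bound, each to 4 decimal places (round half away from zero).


from the listed singular values, σ₁ = 15/4, σ_n = 75/7636
condition number: (15/4) ÷ (75/7636) = 381.8000
bound on ‖Δx‖/‖x‖: κ·ε = 381.8000·1/642 = 0.5947
solve Ax = b  →  x = [-269.2549 -144.2071]
2-norm of b is 3.6056; of x, 305.4405
re-solving with b+δb shifts x by Δx of norm 0.5718
relative error = 0.0019
so the bound overstates the realised error by a factor of ≈ 317.6773 (computed from the unrounded values)

0.0019
0.5947


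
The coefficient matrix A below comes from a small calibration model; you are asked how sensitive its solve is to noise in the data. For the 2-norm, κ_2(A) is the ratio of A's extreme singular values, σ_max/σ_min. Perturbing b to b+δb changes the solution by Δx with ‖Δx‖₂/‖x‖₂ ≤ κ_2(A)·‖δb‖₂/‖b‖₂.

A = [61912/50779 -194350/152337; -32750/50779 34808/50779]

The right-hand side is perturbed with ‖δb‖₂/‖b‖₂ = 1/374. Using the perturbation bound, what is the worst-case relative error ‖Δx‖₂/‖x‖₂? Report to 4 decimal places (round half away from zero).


0.8262

M = AᵀA = [16974596/8922169 -53468800/26766507; -53468800/26766507 168430084/80299521]. tr(M)=381928/95481, det(M)=16/95481
char-poly roots: 4 and 4/95481
κ = σ_max/σ_min = 2/(2/309) = 309.0000
bound on ‖Δx‖/‖x‖: κ·ε = 309.0000·1/374 = 0.8262


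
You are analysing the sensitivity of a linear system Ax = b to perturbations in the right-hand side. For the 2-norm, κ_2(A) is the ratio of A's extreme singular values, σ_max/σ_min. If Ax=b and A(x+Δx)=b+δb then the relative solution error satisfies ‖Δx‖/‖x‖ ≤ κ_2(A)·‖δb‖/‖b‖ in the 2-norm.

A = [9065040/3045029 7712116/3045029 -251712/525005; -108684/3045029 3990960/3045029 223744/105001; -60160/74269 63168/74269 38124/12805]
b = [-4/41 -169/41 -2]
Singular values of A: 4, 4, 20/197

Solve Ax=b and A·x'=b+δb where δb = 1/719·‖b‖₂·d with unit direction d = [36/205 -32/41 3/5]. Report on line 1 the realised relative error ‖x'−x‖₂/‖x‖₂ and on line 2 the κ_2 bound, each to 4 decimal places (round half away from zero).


from the listed singular values, σ₁ = 4, σ_n = 20/197
condition number: 4 ÷ (20/197) = 39.4000
perturbation bound = 39.4000·1/719 = 0.0548
solve Ax = b  →  x = [12.6253 -13.6191 6.6538]
‖b‖ = 4.5826, ‖x‖ = 19.7269
Δx = A⁻¹·δb where δb = 1/719·4.5826·d; ‖Δx‖ = 0.0628
realised ‖Δx‖/‖x‖ = 0.0032
so the bound overstates the realised error by a factor of ≈ 17.2191 (computed from the unrounded values)

0.0032
0.0548


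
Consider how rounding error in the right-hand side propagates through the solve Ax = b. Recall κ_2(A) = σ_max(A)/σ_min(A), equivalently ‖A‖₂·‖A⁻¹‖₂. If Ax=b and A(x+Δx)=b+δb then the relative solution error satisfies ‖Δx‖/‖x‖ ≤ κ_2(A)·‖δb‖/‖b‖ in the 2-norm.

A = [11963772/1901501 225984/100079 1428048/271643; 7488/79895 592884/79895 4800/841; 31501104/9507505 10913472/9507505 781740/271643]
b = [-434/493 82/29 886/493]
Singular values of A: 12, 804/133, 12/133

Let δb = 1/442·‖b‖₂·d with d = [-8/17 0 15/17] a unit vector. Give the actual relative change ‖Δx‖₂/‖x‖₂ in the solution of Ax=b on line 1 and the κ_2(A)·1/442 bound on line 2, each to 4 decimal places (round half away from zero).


largest singular value 12, smallest 12/133
κ_2(A) = 12 / (12/133) = 133.0000
κ_2(A)·‖δb‖/‖b‖ = 0.3009
solve Ax = b  →  x = [-9.3647 -11.9348 16.1667]
2-norm of b is 3.4641; of x, 22.1698
re-solving with b+δb shifts x by Δx of norm 0.0869
dividing the unrounded norms, ‖Δx‖/‖x‖ = 0.0039
so the bound overstates the realised error by a factor of ≈ 76.7983 (computed from the unrounded values)

0.0039
0.3009
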